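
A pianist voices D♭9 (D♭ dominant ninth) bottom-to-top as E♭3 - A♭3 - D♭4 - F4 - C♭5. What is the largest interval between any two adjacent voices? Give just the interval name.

diminished 5th

Adjacent intervals: E♭3→A♭3 = perfect fourth; A♭3→D♭4 = perfect fourth; D♭4→F4 = major third; F4→C♭5 = diminished fifth.
The largest is F4 to C♭5, a diminished fifth (6 semitones).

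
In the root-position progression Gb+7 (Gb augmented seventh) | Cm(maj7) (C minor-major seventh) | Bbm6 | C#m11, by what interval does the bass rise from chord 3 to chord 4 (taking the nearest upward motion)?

The roots are Bb and C#.
Bb up to C# is 3 semitones, a half step wider than a major second, so the interval is augmented.

A2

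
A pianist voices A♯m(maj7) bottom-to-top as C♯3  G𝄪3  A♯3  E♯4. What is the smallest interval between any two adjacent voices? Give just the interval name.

minor 2nd

Adjacent intervals: C♯3→G𝄪3 = augmented fifth; G𝄪3→A♯3 = minor second; A♯3→E♯4 = perfect fifth.
The smallest is G𝄪3 to A♯3, a minor second (1 semitone).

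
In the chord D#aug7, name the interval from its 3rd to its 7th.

diminished fifth

The chord tones of D#+7 (D# augmented seventh) are D# F## A## C#.
The 3rd is F## and the 7th is C#.
5 letter names make it a fifth; at 6 semitones (a half step narrower than perfect) the quality is diminished.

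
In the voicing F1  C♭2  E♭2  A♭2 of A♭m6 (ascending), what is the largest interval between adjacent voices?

Adjacent intervals: F1→C♭2 = diminished fifth; C♭2→E♭2 = major third; E♭2→A♭2 = perfect fourth.
The largest is F1 to C♭2, a diminished fifth (6 semitones).

diminished 5th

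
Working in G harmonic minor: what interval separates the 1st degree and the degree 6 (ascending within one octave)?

m6

Spelling G harmonic minor: G A Bb C D Eb F#.
1st degree = G; scale degree 6 = Eb.
From G to Eb: 8 semitones over a sixth = minor.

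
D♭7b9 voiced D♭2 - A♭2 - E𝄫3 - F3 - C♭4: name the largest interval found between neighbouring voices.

perfect fifth

Adjacent intervals: D♭2→A♭2 = perfect fifth; A♭2→E𝄫3 = diminished fifth; E𝄫3→F3 = augmented second; F3→C♭4 = diminished fifth.
The largest is D♭2 to A♭2, a perfect fifth (7 semitones).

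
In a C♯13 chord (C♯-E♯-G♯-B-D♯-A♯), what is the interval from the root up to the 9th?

major 9th

That puts C♯ below D♯.
C♯ up to D♯ spans 9 letter names and 14 semitones — a major ninth.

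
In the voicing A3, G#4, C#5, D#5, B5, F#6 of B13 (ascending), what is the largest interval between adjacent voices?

Adjacent intervals: A3→G#4 = major seventh; G#4→C#5 = perfect fourth; C#5→D#5 = major second; D#5→B5 = minor sixth; B5→F#6 = perfect fifth.
The largest is A3 to G#4, a major seventh (11 semitones).

major seventh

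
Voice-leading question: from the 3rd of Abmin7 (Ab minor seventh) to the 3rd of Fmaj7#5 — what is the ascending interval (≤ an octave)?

augmented sixth

The 3rd of Abmin7 (Ab minor seventh) is Cb; the 3rd of Fmaj7#5 is A.
6 letter names make it a sixth; at 10 semitones (a half step wider than major) the quality is augmented.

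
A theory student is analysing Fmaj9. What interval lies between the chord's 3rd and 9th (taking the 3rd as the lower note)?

m7

Spelling the chord: F–A–C–E–G.
The 3rd is A and the 9th is G.
A up to G is 10 semitones, a half step narrower than a major seventh, so the interval is minor.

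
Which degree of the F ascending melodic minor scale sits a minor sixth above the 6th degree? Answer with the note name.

The scale is F G A♭ B♭ C D E.
The 6th degree is D; a minor sixth above that is B♭ — scale degree 4.

Bb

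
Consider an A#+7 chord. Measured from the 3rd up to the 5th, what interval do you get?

major third

Spelling the chord: A#–C##–E##–G#.
So we need the interval from C## up to E##.
From C## to E## is 4 semitones, exactly the major third.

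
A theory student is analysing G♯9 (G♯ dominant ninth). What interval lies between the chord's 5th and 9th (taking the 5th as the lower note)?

G♯9 (G♯ dominant ninth): G♯ B♯ D♯ F♯ A♯.
That puts D♯ below A♯.
Counting 5 letters and 7 half steps from D♯ gives a perfect fifth.

perfect fifth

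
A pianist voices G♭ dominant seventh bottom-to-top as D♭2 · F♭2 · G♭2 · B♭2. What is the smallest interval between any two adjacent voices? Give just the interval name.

major 2nd

Adjacent intervals: D♭2→F♭2 = minor third; F♭2→G♭2 = major second; G♭2→B♭2 = major third.
The smallest is F♭2 to G♭2, a major second (2 semitones).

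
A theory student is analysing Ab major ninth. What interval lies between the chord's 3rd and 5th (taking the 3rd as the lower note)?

m3

Abmaj9 is spelled Ab-C-Eb-G-Bb.
So we need the interval from C up to Eb.
C up to Eb is 3 semitones, a half step narrower than a major third, so the interval is minor.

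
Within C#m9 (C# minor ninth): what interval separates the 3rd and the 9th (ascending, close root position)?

C#m9 is spelled C# E G# B D#.
The 3rd is E and the 9th is D#.
Counting 7 letters and 11 half steps from E gives a major seventh.

major seventh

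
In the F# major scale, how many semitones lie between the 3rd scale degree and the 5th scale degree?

The scale is F# G# A# B C# D# E#.
A# up to C# is a minor third — 3 semitones.

3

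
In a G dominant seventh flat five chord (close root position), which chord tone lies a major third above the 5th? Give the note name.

F

G7b5: G, B, Db, F.
The 5th is Db. A major third above Db is F.
F is the chord's 7th.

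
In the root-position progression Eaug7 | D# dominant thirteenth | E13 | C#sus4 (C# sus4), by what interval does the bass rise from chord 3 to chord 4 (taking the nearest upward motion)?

The roots are E and C#.
E up to C# spans 6 letter names and 9 semitones — a major sixth.

major sixth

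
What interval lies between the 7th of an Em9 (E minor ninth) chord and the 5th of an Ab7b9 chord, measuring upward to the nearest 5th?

m2

The 7th of Em9 (E minor ninth) is D; the 5th of Ab7b9 is Eb.
From D to Eb: 1 semitone over a second = minor.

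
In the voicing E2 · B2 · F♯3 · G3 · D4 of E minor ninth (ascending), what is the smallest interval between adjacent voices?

Adjacent intervals: E2→B2 = perfect fifth; B2→F♯3 = perfect fifth; F♯3→G3 = minor second; G3→D4 = perfect fifth.
The smallest is F♯3 to G3, a minor second (1 semitone).

minor 2nd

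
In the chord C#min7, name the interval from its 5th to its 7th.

The chord tones of C# minor seventh are C#-E-G#-B.
5th = G#; 7th = B.
3 letter names make it a third; at 3 semitones (a half step narrower than major) the quality is minor.

minor third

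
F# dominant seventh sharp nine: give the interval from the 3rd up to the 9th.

major seventh

The chord tones of F#7#9 (F# dominant seventh sharp nine) are F#, A#, C#, E, G##.
The 3rd is A# and the 9th is G##.
A# up to G## spans 7 letter names and 11 semitones — a major seventh.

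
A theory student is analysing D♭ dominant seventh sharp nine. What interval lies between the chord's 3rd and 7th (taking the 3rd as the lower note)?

d5

The chord tones of D♭7#9 are D♭ F A♭ C♭ E.
So we need the interval from F up to C♭.
F up to C♭ is 6 semitones, a half step narrower than a perfect fifth, so the interval is diminished.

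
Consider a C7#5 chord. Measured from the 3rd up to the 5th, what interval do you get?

C augmented seventh is spelled C, E, G♯, B♭.
The 3rd is E and the 5th is G♯.
E up to G♯ spans 3 letter names and 4 semitones — a major third.

M3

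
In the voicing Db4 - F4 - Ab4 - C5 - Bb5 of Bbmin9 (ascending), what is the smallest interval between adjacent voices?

minor third

Adjacent intervals: Db4→F4 = major third; F4→Ab4 = minor third; Ab4→C5 = major third; C5→Bb5 = minor seventh.
The smallest is F4 to Ab4, a minor third (3 semitones).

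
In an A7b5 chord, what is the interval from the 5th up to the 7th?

M3

The chord tones of A dominant seventh flat five are A, C#, Eb, G.
So we need the interval from Eb up to G.
Counting 3 letters and 4 half steps from Eb gives a major third.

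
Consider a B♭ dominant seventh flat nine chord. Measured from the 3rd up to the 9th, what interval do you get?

B♭ dominant seventh flat nine is spelled B♭ D F A♭ C♭.
So we need the interval from D up to C♭.
From D to C♭: 9 semitones over a seventh = diminished.

d7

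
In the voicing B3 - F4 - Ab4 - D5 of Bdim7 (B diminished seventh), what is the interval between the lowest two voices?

diminished 5th

Those voices are B3 and F4.
5 letter names make it a fifth; at 6 semitones (a half step narrower than perfect) the quality is diminished.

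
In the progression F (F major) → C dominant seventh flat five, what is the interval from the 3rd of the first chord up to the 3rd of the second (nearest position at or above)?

F (F major) has A as its 3rd, and C dominant seventh flat five has E as its 3rd.
A up to E spans 5 letter names and 7 semitones — a perfect fifth.

perfect 5th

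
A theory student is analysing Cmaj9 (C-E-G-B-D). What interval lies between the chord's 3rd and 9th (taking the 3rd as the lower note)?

minor 7th

The 3rd is E and the 9th is D.
7 letter names make it a seventh; at 10 semitones (a half step narrower than major) the quality is minor.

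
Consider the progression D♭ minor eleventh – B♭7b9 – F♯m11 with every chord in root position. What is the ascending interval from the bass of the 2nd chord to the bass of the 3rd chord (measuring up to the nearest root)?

The roots are B♭ and F♯.
5 letter names make it a fifth; at 8 semitones (a half step wider than perfect) the quality is augmented.

augmented fifth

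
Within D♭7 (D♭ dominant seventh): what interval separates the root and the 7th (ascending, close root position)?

minor seventh

D♭7: D♭-F-A♭-C♭.
Root = D♭; 7th = C♭.
7 letter names make it a seventh; at 10 semitones (a half step narrower than major) the quality is minor.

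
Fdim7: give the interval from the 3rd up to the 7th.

The chord tones of Fdim7 (F diminished seventh) are F, Ab, Cb, Ebb.
That puts Ab below Ebb.
5 letter names make it a fifth; at 6 semitones (a half step narrower than perfect) the quality is diminished.

diminished 5th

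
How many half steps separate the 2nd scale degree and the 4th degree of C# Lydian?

4

The scale is C# D# E# F## G# A# B#.
D# up to F## is a major third — 4 semitones.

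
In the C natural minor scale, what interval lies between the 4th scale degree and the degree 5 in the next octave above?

major ninth

The scale runs C D Eb F G Ab Bb.
The 4th scale degree is F and the degree 5 (up an octave) is G.
From F to G is 14 semitones, exactly the major ninth.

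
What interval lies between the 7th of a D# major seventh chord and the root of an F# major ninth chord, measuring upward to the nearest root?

diminished fourth

The 7th of D# major seventh is C##; the root of F# major ninth is F#.
From C## to F#: 4 semitones over a fourth = diminished.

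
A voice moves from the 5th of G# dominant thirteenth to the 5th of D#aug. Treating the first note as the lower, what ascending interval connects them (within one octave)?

augmented fifth

G# dominant thirteenth has D# as its 5th, and D#aug has A## as its 5th.
D# up to A## is 8 semitones, a half step wider than a perfect fifth, so the interval is augmented.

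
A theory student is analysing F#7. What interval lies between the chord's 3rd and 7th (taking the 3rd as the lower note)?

diminished 5th

The chord tones of F#7 (F# dominant seventh) are F# A# C# E.
So we need the interval from A# up to E.
5 letter names make it a fifth; at 6 semitones (a half step narrower than perfect) the quality is diminished.
This 3–7 tritone is the characteristic tension at the heart of the dominant sound.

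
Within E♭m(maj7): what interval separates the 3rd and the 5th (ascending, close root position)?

major 3rd

E♭mM7: E♭–G♭–B♭–D.
3rd = G♭; 5th = B♭.
G♭ up to B♭ spans 3 letter names and 4 semitones — a major third.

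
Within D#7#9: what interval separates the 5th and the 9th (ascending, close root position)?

augmented 5th

Spelling the chord: D#-F##-A#-C#-E##.
So we need the interval from A# up to E##.
5 letter names make it a fifth; at 8 semitones (a half step wider than perfect) the quality is augmented.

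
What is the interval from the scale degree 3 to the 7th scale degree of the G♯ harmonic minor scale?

Spelling the G♯ harmonic minor scale: G♯ A♯ B C♯ D♯ E F𝄪.
Scale degree 3 = B; 7th scale degree = F𝄪.
B up to F𝄪 is 8 semitones, a half step wider than a perfect fifth, so the interval is augmented.

augmented fifth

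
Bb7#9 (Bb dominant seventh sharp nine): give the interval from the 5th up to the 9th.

Bb dominant seventh sharp nine is spelled Bb–D–F–Ab–C#.
That puts F below C#.
From F to C#: 8 semitones over a fifth = augmented.

augmented fifth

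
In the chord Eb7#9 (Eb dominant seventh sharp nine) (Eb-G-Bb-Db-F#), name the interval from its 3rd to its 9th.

major 7th

The 3rd is G and the 9th is F#.
From G to F# is 11 semitones, exactly the major seventh.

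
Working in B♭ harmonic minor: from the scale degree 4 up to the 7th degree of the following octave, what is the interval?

augmented eleventh

The scale runs B♭ C D♭ E♭ F G♭ A.
So we need the interval from E♭ up to A.
E♭ up to A is 18 semitones, a half step wider than a perfect eleventh, so the interval is augmented.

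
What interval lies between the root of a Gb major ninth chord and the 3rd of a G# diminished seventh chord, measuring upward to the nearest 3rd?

Gb major ninth has Gb as its root, and G# diminished seventh has B as its 3rd.
Gb up to B is 5 semitones, a half step wider than a major third, so the interval is augmented.

augmented third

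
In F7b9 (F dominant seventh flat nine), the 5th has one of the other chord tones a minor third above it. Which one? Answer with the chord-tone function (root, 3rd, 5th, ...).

F dominant seventh flat nine is spelled F-A-C-E♭-G♭.
The 5th is C. A minor third above C is E♭.
E♭ is the chord's 7th.

7th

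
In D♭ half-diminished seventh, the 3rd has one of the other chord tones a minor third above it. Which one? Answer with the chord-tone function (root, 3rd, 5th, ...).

5th

D♭ø is spelled D♭-F♭-A𝄫-C♭.
The 3rd is F♭. A minor third above F♭ is A𝄫.
A𝄫 is the chord's 5th.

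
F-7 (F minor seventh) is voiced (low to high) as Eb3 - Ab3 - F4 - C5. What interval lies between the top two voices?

perfect fifth

Those voices are F4 and C5.
Counting 5 letters and 7 half steps from F gives a perfect fifth.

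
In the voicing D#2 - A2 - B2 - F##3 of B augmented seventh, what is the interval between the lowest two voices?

Those voices are D#2 and A2.
5 letter names make it a fifth; at 6 semitones (a half step narrower than perfect) the quality is diminished.

d5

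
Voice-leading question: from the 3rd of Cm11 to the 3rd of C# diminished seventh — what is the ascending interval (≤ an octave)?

A1

The 3rd of Cm11 is Eb; the 3rd of C# diminished seventh is E.
Eb up to E is 1 semitone, a half step wider than a perfect unison, so the interval is augmented.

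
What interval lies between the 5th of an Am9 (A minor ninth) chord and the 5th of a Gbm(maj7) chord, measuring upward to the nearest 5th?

diminished seventh

The 5th of Am9 (A minor ninth) is E; the 5th of Gbm(maj7) is Db.
7 letter names make it a seventh; at 9 semitones (a whole step narrower than major) the quality is diminished.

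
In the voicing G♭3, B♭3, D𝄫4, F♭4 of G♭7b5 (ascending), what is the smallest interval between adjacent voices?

diminished third

Adjacent intervals: G♭3→B♭3 = major third; B♭3→D𝄫4 = diminished third; D𝄫4→F♭4 = major third.
The smallest is B♭3 to D𝄫4, a diminished third (2 semitones).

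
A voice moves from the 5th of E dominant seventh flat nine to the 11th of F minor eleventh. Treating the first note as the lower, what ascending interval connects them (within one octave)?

diminished 8th

E dominant seventh flat nine has B as its 5th, and F minor eleventh has B♭ as its 11th.
From B to B♭: 11 semitones over an octave = diminished.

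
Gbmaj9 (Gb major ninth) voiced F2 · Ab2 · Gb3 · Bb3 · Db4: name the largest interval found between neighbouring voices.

minor seventh

Adjacent intervals: F2→Ab2 = minor third; Ab2→Gb3 = minor seventh; Gb3→Bb3 = major third; Bb3→Db4 = minor third.
The largest is Ab2 to Gb3, a minor seventh (10 semitones).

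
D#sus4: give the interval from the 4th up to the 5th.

D#sus4: D# G# A#.
The 4th is G# and the 5th is A#.
Counting 2 letters and 2 half steps from G# gives a major second.

major 2nd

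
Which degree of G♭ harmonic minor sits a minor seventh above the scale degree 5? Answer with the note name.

Cb

The scale is G♭ A♭ B𝄫 C♭ D♭ E𝄫 F.
The scale degree 5 is D♭; a minor seventh above that is C♭ — scale degree 4.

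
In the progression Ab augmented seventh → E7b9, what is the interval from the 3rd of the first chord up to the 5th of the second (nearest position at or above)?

major 7th

Ab augmented seventh has C as its 3rd, and E7b9 has B as its 5th.
C up to B spans 7 letter names and 11 semitones — a major seventh.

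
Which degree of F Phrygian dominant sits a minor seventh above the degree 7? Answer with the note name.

Db

The scale is F G♭ A B♭ C D♭ E♭.
The degree 7 is E♭; a minor seventh above that is D♭ — scale degree 6.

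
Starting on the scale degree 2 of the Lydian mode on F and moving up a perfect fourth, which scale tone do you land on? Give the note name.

The scale is F G A B C D E.
The scale degree 2 is G; a perfect fourth above that is C — scale degree 5.

C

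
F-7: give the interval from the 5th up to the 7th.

minor third

F-7: F, Ab, C, Eb.
5th = C; 7th = Eb.
From C to Eb: 3 semitones over a third = minor.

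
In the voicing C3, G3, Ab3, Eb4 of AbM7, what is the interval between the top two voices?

Those voices are Ab3 and Eb4.
From Ab to Eb is 7 semitones, exactly the perfect fifth.

perfect 5th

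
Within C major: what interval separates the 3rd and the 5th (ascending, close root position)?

minor third

C major: C E G.
The 3rd is E and the 5th is G.
3 letter names make it a third; at 3 semitones (a half step narrower than major) the quality is minor.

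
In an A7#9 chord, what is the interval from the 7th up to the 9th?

augmented third

A7#9 is spelled A C♯ E G B♯.
7th = G; 9th = B♯.
From G to B♯: 5 semitones over a third = augmented.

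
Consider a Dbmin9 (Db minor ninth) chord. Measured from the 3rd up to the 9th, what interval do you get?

major seventh

The chord tones of Dbmin9 (Db minor ninth) are Db–Fb–Ab–Cb–Eb.
That puts Fb below Eb.
Counting 7 letters and 11 half steps from Fb gives a major seventh.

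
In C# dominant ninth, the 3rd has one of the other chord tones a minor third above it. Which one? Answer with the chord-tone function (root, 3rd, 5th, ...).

5th

C#9: C#–E#–G#–B–D#.
The 3rd is E#. A minor third above E# is G#.
G# is the chord's 5th.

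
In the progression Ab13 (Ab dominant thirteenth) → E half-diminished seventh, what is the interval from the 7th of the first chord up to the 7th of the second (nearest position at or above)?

Ab13 (Ab dominant thirteenth) has Gb as its 7th, and E half-diminished seventh has D as its 7th.
5 letter names make it a fifth; at 8 semitones (a half step wider than perfect) the quality is augmented.

augmented fifth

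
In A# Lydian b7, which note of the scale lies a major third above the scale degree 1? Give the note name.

The scale is A# B# C## D## E# F## G#.
The scale degree 1 is A#; a major third above that is C## — scale degree 3.

C##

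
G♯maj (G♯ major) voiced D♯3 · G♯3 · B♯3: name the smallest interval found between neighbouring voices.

major third

Adjacent intervals: D♯3→G♯3 = perfect fourth; G♯3→B♯3 = major third.
The smallest is G♯3 to B♯3, a major third (4 semitones).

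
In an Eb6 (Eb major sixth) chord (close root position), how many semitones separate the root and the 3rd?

4

Eb6 is spelled Eb-G-Bb-C.
Eb to G is a major third: 4 semitones.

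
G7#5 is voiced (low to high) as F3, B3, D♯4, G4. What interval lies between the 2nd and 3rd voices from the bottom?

Those voices are B3 and D♯4.
B up to D♯ spans 3 letter names and 4 semitones — a major third.

major third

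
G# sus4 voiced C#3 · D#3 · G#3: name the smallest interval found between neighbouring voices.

Adjacent intervals: C#3→D#3 = major second; D#3→G#3 = perfect fourth.
The smallest is C#3 to D#3, a major second (2 semitones).

major 2nd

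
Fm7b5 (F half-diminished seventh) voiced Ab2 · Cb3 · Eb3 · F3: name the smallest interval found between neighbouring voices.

Adjacent intervals: Ab2→Cb3 = minor third; Cb3→Eb3 = major third; Eb3→F3 = major second.
The smallest is Eb3 to F3, a major second (2 semitones).

major second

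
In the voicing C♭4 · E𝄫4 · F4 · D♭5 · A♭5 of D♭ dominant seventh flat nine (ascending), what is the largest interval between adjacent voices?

Adjacent intervals: C♭4→E𝄫4 = minor third; E𝄫4→F4 = augmented second; F4→D♭5 = minor sixth; D♭5→A♭5 = perfect fifth.
The largest is F4 to D♭5, a minor sixth (8 semitones).

minor sixth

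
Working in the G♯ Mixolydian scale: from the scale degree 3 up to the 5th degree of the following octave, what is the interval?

Spelling the G♯ Mixolydian scale: G♯ A♯ B♯ C♯ D♯ E♯ F♯.
The scale degree 3 is B♯ and the scale degree 5 (up an octave) is D♯.
B♯ up to D♯ is 15 semitones, a half step narrower than a major tenth, so the interval is minor.

minor tenth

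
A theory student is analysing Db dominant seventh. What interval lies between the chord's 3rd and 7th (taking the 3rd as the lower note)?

diminished fifth

Db7: Db, F, Ab, Cb.
That puts F below Cb.
From F to Cb: 6 semitones over a fifth = diminished.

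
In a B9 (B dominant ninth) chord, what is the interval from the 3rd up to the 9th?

B9: B–D♯–F♯–A–C♯.
3rd = D♯; 9th = C♯.
From D♯ to C♯: 10 semitones over a seventh = minor.

minor seventh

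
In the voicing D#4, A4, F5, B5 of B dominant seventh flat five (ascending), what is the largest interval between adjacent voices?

Adjacent intervals: D#4→A4 = diminished fifth; A4→F5 = minor sixth; F5→B5 = augmented fourth.
The largest is A4 to F5, a minor sixth (8 semitones).

minor 6th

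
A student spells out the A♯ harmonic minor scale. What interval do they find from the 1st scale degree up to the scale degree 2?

major second

A♯ harmonic minor: A♯ B♯ C♯ D♯ E♯ F♯ G𝄪.
That puts A♯ below B♯.
Counting 2 letters and 2 half steps from A♯ gives a major second.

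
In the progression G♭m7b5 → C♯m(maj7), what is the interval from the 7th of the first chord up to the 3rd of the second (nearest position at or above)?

augmented seventh

G♭m7b5 has F♭ as its 7th, and C♯m(maj7) has E as its 3rd.
F♭ up to E is 12 semitones, a half step wider than a major seventh, so the interval is augmented.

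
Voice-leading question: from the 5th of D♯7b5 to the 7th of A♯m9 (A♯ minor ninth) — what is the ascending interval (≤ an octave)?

major 7th

D♯7b5 has A as its 5th, and A♯m9 (A♯ minor ninth) has G♯ as its 7th.
Counting 7 letters and 11 half steps from A gives a major seventh.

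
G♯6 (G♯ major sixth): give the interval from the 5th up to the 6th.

G♯6 is spelled G♯–B♯–D♯–E♯.
5th = D♯; 6th = E♯.
From D♯ to E♯ is 2 semitones, exactly the major second.

major second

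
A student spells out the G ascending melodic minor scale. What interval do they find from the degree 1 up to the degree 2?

G melodic minor: G A B♭ C D E F♯.
So we need the interval from G up to A.
From G to A is 2 semitones, exactly the major second.

major second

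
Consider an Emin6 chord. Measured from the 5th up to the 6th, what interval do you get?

Emin6 is spelled E–G–B–C#.
5th = B; 6th = C#.
From B to C# is 2 semitones, exactly the major second.

major second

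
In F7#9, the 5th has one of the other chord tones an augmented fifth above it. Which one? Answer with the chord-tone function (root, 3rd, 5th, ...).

F dominant seventh sharp nine is spelled F–A–C–Eb–G#.
The 5th is C. An augmented fifth above C is G#.
G# is the chord's 9th.

9th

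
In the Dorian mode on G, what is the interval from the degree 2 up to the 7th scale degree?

minor 6th

G dorian: G A B♭ C D E F.
The degree 2 is A and the 7th scale degree is F.
6 letter names make it a sixth; at 8 semitones (a half step narrower than major) the quality is minor.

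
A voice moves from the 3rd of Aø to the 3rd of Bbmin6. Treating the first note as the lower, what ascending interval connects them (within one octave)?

The 3rd of Aø is C; the 3rd of Bbmin6 is Db.
2 letter names make it a second; at 1 semitone (a half step narrower than major) the quality is minor.

minor 2nd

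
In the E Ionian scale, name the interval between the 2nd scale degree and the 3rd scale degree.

M2

The scale runs E F♯ G♯ A B C♯ D♯.
So we need the interval from F♯ up to G♯.
From F♯ to G♯ is 2 semitones, exactly the major second.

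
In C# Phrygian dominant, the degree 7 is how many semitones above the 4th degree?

The scale is C# D E# F# G# A B.
F# up to B is a perfect fourth — 5 semitones.

5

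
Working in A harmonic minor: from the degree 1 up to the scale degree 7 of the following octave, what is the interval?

A harmonic minor: A B C D E F G#.
That puts A below G#.
A up to G# spans 14 letter names and 23 semitones — a major fourteenth.

major fourteenth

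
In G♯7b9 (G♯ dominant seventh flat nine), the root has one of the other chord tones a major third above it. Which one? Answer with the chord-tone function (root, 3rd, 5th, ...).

3rd

G♯7b9 is spelled G♯–B♯–D♯–F♯–A.
The root is G♯. A major third above G♯ is B♯.
B♯ is the chord's 3rd.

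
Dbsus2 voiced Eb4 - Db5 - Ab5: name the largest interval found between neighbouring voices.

m7

Adjacent intervals: Eb4→Db5 = minor seventh; Db5→Ab5 = perfect fifth.
The largest is Eb4 to Db5, a minor seventh (10 semitones).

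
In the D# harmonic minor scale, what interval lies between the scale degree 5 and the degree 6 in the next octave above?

minor ninth

Spelling the D# harmonic minor scale: D# E# F# G# A# B C##.
The scale degree 5 is A# and the degree 6 (up an octave) is B.
9 letter names make it a ninth; at 13 semitones (a half step narrower than major) the quality is minor.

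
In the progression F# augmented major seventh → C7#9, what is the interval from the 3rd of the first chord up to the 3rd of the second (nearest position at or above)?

The 3rd of F# augmented major seventh is A#; the 3rd of C7#9 is E.
5 letter names make it a fifth; at 6 semitones (a half step narrower than perfect) the quality is diminished.

diminished 5th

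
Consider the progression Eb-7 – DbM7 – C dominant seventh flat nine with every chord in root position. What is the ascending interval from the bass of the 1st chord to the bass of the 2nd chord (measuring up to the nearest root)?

minor seventh

The roots are Eb and Db.
Eb up to Db is 10 semitones, a half step narrower than a major seventh, so the interval is minor.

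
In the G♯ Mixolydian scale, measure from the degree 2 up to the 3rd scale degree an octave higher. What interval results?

G♯ mixolydian: G♯ A♯ B♯ C♯ D♯ E♯ F♯.
That puts A♯ below B♯.
From A♯ to B♯ is 14 semitones, exactly the major ninth.

M9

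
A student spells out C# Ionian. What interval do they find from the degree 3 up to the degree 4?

minor second

C# major: C# D# E# F# G# A# B#.
Degree 3 = E#; 4th scale degree = F#.
From E# to F#: 1 semitone over a second = minor.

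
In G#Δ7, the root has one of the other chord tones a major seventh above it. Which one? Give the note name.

F##

The chord tones of G#Δ7 (G# major seventh) are G#, B#, D#, F##.
The root is G#. A major seventh above G# is F##.
F## is the chord's 7th.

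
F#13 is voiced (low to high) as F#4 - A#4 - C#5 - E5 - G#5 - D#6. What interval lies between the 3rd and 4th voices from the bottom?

Those voices are C#5 and E5.
C# up to E is 3 semitones, a half step narrower than a major third, so the interval is minor.

minor third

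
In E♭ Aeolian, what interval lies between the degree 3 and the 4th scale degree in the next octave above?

major ninth

Spelling E♭ Aeolian: E♭ F G♭ A♭ B♭ C♭ D♭.
So we need the interval from G♭ up to A♭.
Counting 9 letters and 14 half steps from G♭ gives a major ninth.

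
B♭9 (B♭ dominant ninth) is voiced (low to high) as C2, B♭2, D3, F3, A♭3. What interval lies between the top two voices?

Those voices are F3 and A♭3.
F up to A♭ is 3 semitones, a half step narrower than a major third, so the interval is minor.

minor 3rd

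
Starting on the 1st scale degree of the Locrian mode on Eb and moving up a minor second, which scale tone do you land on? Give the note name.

The scale is Eb Fb Gb Ab Bbb Cb Db.
The 1st scale degree is Eb; a minor second above that is Fb — scale degree 2.

Fb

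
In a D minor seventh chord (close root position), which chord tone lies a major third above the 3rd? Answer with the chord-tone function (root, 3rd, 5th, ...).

5th

Dmin7 (D minor seventh) is spelled D–F–A–C.
The 3rd is F. A major third above F is A.
A is the chord's 5th.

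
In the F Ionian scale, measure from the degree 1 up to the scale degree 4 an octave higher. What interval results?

perfect eleventh

Spelling the F Ionian scale: F G A B♭ C D E.
So we need the interval from F up to B♭.
F up to B♭ spans 11 letter names and 17 semitones — a perfect eleventh.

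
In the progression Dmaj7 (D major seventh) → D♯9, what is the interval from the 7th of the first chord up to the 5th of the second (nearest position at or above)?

major sixth

Dmaj7 (D major seventh) has C♯ as its 7th, and D♯9 has A♯ as its 5th.
Counting 6 letters and 9 half steps from C♯ gives a major sixth.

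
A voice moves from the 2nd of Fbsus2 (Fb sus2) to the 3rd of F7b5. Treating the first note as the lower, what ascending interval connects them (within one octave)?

Fbsus2 (Fb sus2) has Gb as its 2nd, and F7b5 has A as its 3rd.
From Gb to A: 3 semitones over a second = augmented.

A2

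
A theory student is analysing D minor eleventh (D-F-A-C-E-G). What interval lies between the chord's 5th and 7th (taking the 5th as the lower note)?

5th = A; 7th = C.
From A to C: 3 semitones over a third = minor.

minor third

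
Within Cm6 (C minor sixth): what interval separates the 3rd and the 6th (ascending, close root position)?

augmented 4th

Cmin6 is spelled C, Eb, G, A.
That puts Eb below A.
From Eb to A: 6 semitones over a fourth = augmented.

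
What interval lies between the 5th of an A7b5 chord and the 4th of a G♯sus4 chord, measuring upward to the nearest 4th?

augmented sixth

The 5th of A7b5 is E♭; the 4th of G♯sus4 is C♯.
6 letter names make it a sixth; at 10 semitones (a half step wider than major) the quality is augmented.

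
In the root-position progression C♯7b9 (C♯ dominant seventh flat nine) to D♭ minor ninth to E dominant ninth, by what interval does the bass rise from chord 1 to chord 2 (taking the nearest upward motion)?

The roots are C♯ and D♭.
2 letter names make it a second; at 0 semitones (a whole step narrower than major) the quality is diminished.

diminished second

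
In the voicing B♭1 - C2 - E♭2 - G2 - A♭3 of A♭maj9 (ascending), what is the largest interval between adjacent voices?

minor 9th

Adjacent intervals: B♭1→C2 = major second; C2→E♭2 = minor third; E♭2→G2 = major third; G2→A♭3 = minor ninth.
The largest is G2 to A♭3, a minor ninth (13 semitones).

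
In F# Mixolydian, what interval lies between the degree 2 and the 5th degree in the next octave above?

Spelling F# Mixolydian: F# G# A# B C# D# E.
Degree 2 = G#; 5th scale degree (up an octave) = C#.
G# up to C# spans 11 letter names and 17 semitones — a perfect eleventh.

perfect eleventh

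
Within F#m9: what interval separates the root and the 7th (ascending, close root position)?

The chord tones of F#m9 (F# minor ninth) are F# A C# E G#.
That puts F# below E.
From F# to E: 10 semitones over a seventh = minor.

m7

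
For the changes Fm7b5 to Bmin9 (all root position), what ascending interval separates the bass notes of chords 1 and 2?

augmented 4th

The roots are F and B.
F up to B is 6 semitones, a half step wider than a perfect fourth, so the interval is augmented.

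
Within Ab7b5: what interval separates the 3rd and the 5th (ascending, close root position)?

Ab7b5 (Ab dominant seventh flat five): Ab, C, Ebb, Gb.
The 3rd is C and the 5th is Ebb.
C up to Ebb is 2 semitones, a whole step narrower than a major third, so the interval is diminished.

diminished third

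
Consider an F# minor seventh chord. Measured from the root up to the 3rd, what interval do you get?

Spelling the chord: F# A C# E.
The root is F# and the 3rd is A.
3 letter names make it a third; at 3 semitones (a half step narrower than major) the quality is minor.

minor third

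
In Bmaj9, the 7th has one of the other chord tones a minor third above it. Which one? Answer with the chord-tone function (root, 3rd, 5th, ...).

The chord tones of Bmaj9 (B major ninth) are B, D#, F#, A#, C#.
The 7th is A#. A minor third above A# is C#.
C# is the chord's 9th.

9th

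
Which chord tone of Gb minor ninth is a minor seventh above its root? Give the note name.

Gbm9 (Gb minor ninth) is spelled Gb–Bbb–Db–Fb–Ab.
The root is Gb. A minor seventh above Gb is Fb.
Fb is the chord's 7th.

Fb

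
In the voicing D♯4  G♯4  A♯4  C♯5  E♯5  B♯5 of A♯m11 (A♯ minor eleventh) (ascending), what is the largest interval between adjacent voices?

Adjacent intervals: D♯4→G♯4 = perfect fourth; G♯4→A♯4 = major second; A♯4→C♯5 = minor third; C♯5→E♯5 = major third; E♯5→B♯5 = perfect fifth.
The largest is E♯5 to B♯5, a perfect fifth (7 semitones).

perfect fifth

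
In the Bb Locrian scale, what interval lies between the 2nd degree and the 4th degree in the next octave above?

The scale runs Bb Cb Db Eb Fb Gb Ab.
The 2nd degree is Cb and the 4th degree (up an octave) is Eb.
From Cb to Eb is 16 semitones, exactly the major tenth.

major tenth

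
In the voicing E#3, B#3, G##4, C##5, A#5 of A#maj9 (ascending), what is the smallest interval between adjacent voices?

Adjacent intervals: E#3→B#3 = perfect fifth; B#3→G##4 = major sixth; G##4→C##5 = perfect fourth; C##5→A#5 = minor sixth.
The smallest is G##4 to C##5, a perfect fourth (5 semitones).

perfect fourth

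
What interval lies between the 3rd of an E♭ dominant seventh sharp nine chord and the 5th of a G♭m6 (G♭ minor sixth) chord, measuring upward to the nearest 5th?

The 3rd of E♭ dominant seventh sharp nine is G; the 5th of G♭m6 (G♭ minor sixth) is D♭.
G up to D♭ is 6 semitones, a half step narrower than a perfect fifth, so the interval is diminished.

diminished fifth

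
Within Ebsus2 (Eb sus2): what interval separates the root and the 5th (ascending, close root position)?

The chord tones of Ebsus2 are Eb F Bb.
So we need the interval from Eb up to Bb.
From Eb to Bb is 7 semitones, exactly the perfect fifth.

perfect fifth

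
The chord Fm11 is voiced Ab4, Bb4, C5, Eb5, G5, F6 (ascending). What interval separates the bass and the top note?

The outer voices are Ab4 and F6.
Counting 13 letters and 21 half steps from Ab gives a major thirteenth.

M13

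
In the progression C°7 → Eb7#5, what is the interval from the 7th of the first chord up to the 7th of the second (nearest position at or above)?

The 7th of C°7 is Bbb; the 7th of Eb7#5 is Db.
From Bbb to Db is 4 semitones, exactly the major third.

major third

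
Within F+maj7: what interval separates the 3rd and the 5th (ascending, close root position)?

F+maj7: F A C♯ E.
So we need the interval from A up to C♯.
Counting 3 letters and 4 half steps from A gives a major third.

M3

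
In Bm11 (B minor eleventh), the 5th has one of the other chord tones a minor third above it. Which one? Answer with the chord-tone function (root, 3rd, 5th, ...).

The chord tones of Bm11 are B D F# A C# E.
The 5th is F#. A minor third above F# is A.
A is the chord's 7th.

7th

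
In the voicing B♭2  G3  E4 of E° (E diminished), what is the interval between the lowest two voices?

Those voices are B♭2 and G3.
From B♭ to G is 9 semitones, exactly the major sixth.

major sixth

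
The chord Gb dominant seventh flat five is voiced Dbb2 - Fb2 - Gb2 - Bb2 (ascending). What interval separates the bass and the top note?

The outer voices are Dbb2 and Bb2.
6 letter names make it a sixth; at 10 semitones (a half step wider than major) the quality is augmented.

augmented sixth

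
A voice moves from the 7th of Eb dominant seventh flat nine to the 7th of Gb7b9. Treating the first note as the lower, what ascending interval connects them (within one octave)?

m3

Eb dominant seventh flat nine has Db as its 7th, and Gb7b9 has Fb as its 7th.
3 letter names make it a third; at 3 semitones (a half step narrower than major) the quality is minor.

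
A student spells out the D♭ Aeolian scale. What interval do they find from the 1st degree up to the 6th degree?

The scale runs D♭ E♭ F♭ G♭ A♭ B𝄫 C♭.
1st degree = D♭; 6th scale degree = B𝄫.
D♭ up to B𝄫 is 8 semitones, a half step narrower than a major sixth, so the interval is minor.

minor sixth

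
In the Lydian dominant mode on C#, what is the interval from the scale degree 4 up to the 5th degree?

The scale runs C# D# E# F## G# A# B.
The scale degree 4 is F## and the degree 5 is G#.
F## up to G# is 1 semitone, a half step narrower than a major second, so the interval is minor.

minor second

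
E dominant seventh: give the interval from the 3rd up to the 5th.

E7 is spelled E-G#-B-D.
That puts G# below B.
3 letter names make it a third; at 3 semitones (a half step narrower than major) the quality is minor.

m3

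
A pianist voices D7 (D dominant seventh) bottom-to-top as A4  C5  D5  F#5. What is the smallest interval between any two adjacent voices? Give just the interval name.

Adjacent intervals: A4→C5 = minor third; C5→D5 = major second; D5→F#5 = major third.
The smallest is C5 to D5, a major second (2 semitones).

major second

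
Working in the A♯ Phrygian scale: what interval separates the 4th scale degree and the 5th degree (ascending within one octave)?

A♯ phrygian: A♯ B C♯ D♯ E♯ F♯ G♯.
That puts D♯ below E♯.
D♯ up to E♯ spans 2 letter names and 2 semitones — a major second.

major second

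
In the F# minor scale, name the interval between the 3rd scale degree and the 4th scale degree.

major second

F# natural minor: F# G# A B C# D E.
So we need the interval from A up to B.
Counting 2 letters and 2 half steps from A gives a major second.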